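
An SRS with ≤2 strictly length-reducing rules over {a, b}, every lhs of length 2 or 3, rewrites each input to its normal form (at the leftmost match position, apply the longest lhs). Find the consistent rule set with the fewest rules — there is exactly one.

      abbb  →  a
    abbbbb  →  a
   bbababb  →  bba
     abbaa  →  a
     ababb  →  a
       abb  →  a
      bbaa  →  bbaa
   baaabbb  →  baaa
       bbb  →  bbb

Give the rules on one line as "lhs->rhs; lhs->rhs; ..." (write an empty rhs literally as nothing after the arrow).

  | abbb => abb => ab => a
  | abbbbb => abbbb => abbb => abb => ab => a
  | bbababb => bbabbb => bbabb => bbab => bba
  | abbaa => abaa => aba => ab => a

ab->a; aba->ab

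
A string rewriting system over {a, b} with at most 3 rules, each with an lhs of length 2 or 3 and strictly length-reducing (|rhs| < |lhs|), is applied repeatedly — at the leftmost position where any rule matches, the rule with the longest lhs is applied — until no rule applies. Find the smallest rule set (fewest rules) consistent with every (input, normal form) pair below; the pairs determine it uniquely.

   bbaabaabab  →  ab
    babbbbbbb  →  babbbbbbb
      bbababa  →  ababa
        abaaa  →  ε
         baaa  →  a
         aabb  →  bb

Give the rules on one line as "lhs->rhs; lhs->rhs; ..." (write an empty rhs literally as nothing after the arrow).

  | bbaabaabab => aabaabab => baabab => bbab => ab
  | babbbbbbb
  | bbababa => ababa
  | abaaa => abba => aa => ε

aa->; aaa->ba; bba->a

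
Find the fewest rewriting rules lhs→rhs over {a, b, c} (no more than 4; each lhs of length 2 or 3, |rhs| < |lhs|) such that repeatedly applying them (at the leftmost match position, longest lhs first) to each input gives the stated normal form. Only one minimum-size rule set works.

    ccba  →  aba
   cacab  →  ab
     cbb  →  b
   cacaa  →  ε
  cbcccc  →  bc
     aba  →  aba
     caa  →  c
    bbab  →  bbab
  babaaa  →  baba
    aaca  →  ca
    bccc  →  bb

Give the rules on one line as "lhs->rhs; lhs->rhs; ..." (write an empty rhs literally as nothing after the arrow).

aa->; ac->b; cb->; cc->a

  | ccba => aba
  | cacab => cbab => ab
  | cbb => b
  | cacaa => cbaa => aa => ε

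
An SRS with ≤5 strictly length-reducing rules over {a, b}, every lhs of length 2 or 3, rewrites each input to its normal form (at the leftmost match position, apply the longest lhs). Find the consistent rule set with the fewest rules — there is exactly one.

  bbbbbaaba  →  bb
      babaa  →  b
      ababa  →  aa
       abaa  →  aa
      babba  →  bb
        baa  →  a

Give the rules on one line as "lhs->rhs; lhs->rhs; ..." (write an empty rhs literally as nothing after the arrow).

  | bbbbbaaba => bbbbaaba => bbbaaba => bbaaba => baba => bba => bb
  | babaa => bbaa => ba => b
  | ababa => abba => aa
  | abaa => aa

abb->a; ba->b; baa->a; bbb->bb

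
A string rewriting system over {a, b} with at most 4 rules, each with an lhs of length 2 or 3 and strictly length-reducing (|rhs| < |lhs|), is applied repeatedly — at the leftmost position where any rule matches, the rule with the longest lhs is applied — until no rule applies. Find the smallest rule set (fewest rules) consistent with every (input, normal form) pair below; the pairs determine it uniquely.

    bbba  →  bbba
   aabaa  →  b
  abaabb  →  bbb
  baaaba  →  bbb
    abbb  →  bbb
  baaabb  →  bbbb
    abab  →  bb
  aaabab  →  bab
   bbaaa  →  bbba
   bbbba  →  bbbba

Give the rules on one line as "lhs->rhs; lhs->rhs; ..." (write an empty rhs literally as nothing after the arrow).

aaa->; aba->b; abb->bb; baa->bb

  | bbba
  | aabaa => aba => b
  | abaabb => babb => bbb
  | baaaba => bbaba => bbb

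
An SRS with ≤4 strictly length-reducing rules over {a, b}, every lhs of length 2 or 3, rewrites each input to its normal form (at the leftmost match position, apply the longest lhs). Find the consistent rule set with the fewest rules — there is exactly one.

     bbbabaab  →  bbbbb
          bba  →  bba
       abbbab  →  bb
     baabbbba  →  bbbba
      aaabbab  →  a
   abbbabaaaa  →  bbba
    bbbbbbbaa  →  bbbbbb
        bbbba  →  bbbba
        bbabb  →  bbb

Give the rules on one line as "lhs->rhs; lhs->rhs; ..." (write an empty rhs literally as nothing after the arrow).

aab->a; ab->; aba->bb; baa->

  | bbbabaab => bbbbbab => bbbbb
  | bba
  | abbbab => bbab => bb
  | baabbbba => bbbba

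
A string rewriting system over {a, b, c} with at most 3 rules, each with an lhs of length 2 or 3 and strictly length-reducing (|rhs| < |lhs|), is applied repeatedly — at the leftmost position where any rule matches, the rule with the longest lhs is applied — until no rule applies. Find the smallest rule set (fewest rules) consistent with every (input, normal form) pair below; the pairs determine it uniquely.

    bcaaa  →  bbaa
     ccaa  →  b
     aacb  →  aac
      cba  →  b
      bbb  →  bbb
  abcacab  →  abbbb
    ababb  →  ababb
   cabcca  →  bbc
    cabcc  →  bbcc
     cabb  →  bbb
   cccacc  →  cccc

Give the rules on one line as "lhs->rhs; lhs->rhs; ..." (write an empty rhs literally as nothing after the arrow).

ca->b; cb->c

  | bcaaa => bbaa
  | ccaa => cba => ca => b
  | aacb => aac
  | cba => ca => b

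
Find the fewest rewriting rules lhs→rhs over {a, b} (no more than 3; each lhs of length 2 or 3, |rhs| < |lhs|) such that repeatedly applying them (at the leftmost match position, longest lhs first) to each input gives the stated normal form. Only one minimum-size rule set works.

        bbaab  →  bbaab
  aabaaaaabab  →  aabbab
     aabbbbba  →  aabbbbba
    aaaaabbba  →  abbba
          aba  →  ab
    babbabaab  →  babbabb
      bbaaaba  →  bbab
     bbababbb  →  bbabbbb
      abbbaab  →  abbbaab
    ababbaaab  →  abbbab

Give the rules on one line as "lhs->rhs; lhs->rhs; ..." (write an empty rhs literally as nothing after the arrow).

  | bbaab
  | aabaaaaabab => aabaaaabab => aabaaabab => aabaabab => aababab => aabbab
  | aabbbbba
  | aaaaabbba => aaabbba => abbba

aaa->a; aba->ab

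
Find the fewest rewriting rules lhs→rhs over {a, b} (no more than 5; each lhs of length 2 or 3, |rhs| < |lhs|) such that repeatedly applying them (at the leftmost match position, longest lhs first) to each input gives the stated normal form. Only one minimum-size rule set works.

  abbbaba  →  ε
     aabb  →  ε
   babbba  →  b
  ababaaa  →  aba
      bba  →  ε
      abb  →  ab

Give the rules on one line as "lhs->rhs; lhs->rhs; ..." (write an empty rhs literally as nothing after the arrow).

  | abbbaba => aaba => bba => ε
  | aabb => bbb => ε
  | babbba => baa => bb => b
  | ababaaa => ababba => aba

aa->b; bb->b; bba->; bbb->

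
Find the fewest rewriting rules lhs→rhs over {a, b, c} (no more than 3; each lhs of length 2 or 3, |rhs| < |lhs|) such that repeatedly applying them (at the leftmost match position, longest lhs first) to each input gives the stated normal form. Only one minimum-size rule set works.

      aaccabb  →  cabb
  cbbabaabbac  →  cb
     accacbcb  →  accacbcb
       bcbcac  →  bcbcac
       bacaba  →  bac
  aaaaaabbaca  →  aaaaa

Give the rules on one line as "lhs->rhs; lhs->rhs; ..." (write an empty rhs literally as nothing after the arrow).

aac->; aba->; bba->

  | aaccabb => cabb
  | cbbabaabbac => cbaabbac => cbaac => cb
  | accacbcb
  | bcbcac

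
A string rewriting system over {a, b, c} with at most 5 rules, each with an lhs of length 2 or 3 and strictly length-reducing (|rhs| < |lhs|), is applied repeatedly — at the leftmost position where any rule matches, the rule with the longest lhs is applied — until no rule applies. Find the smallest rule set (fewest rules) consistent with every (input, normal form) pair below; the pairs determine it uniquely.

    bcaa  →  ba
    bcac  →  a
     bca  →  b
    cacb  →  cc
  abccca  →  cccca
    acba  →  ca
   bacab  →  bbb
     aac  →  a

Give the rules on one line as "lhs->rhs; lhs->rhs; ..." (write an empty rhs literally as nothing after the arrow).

aa->b; ab->c; ac->a; bc->a

  | bcaa => aaa => ba
  | bcac => aac => bc => a
  | bca => aa => b
  | cacb => cab => cc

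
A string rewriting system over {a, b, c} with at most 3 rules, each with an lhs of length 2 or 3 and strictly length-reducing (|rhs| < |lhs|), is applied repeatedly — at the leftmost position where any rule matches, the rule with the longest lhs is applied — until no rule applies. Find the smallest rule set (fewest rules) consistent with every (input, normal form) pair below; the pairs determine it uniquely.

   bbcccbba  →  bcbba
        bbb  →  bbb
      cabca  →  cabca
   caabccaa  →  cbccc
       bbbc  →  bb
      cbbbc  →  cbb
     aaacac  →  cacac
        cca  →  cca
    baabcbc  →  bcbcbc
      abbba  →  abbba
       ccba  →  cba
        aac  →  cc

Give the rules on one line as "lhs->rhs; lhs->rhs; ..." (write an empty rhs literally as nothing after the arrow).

aa->c; bbc->b; ccb->cb

  | bbcccbba => bccbba => bcbba
  | bbb
  | cabca
  | caabccaa => ccbccaa => cbccaa => cbccc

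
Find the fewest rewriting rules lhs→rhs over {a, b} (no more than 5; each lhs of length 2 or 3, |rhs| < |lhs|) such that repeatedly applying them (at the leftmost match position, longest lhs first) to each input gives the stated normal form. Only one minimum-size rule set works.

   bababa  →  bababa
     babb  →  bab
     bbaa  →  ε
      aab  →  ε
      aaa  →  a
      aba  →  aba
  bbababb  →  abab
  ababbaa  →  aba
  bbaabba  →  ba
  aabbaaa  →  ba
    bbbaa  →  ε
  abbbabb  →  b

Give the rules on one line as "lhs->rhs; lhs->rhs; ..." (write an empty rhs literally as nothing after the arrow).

  | bababa
  | babb => bab
  | bbaa => aa => ε
  | aab => ε

aa->; aab->; bb->b; bba->a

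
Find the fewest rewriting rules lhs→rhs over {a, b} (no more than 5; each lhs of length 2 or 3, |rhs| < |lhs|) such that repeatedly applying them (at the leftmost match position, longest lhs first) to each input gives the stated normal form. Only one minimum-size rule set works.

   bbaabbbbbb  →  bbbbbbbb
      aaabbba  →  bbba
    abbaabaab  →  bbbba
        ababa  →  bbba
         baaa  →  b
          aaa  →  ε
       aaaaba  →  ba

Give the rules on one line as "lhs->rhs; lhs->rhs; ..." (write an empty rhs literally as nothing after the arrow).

aa->; aaa->aa; ab->a; aba->bb

  | bbaabbbbbb => bbbbbbbb
  | aaabbba => aabbba => bbba
  | abbaabaab => abaabaab => bbabaab => bbbbab => bbbba
  | ababa => bbba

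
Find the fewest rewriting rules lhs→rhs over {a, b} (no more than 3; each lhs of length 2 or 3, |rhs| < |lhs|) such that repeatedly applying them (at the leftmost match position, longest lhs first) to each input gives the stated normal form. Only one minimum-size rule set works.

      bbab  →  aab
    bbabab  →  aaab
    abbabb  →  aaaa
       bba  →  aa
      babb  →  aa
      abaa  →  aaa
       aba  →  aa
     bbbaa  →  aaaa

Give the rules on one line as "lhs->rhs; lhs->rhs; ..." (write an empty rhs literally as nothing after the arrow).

  | bbab => aab
  | bbabab => aabab => aaab
  | abbabb => aaabb => aaaa
  | bba => aa

ba->a; bb->a; bbb->aa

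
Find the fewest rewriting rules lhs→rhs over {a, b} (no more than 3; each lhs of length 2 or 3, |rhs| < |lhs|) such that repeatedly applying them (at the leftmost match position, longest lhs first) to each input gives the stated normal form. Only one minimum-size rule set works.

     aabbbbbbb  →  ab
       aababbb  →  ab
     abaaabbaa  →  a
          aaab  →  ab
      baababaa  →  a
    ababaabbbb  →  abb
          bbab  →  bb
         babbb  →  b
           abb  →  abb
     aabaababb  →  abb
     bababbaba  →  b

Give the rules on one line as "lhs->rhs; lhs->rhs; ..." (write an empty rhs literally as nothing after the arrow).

aa->a; ba->; bbb->b

  | aabbbbbbb => abbbbbbb => abbbbb => abbb => ab
  | aababbb => ababbb => abbb => ab
  | abaaabbaa => aaabbaa => aabbaa => abbaa => aba => a
  | aaab => aab => ab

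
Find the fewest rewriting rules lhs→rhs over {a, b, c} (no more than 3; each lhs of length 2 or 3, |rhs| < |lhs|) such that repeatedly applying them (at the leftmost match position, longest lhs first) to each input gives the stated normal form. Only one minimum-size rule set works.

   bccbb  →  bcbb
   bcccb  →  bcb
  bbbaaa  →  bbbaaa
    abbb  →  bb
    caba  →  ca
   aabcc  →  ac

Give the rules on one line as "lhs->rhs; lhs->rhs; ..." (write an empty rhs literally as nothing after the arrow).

ab->; cc->c

  | bccbb => bcbb
  | bcccb => bccb => bcb
  | bbbaaa
  | abbb => bb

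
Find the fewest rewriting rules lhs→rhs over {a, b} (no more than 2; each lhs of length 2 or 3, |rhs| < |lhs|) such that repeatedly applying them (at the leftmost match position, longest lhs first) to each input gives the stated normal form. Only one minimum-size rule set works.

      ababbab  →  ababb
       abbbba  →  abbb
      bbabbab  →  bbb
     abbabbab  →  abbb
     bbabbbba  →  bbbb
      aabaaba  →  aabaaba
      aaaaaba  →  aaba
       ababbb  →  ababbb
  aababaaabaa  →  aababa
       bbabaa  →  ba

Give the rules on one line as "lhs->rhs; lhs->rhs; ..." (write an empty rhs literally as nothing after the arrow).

aaa->; bba->b

  | ababbab => ababb
  | abbbba => abbb
  | bbabbab => bbbab => bbb
  | abbabbab => abbbab => abbb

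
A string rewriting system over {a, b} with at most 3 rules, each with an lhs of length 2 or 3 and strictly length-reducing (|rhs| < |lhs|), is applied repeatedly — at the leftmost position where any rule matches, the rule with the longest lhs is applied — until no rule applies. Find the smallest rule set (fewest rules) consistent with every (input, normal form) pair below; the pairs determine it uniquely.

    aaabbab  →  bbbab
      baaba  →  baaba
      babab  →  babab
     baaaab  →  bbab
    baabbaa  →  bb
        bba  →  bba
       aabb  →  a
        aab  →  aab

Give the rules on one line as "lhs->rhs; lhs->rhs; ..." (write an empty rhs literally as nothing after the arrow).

  | aaabbab => bbbab
  | baaba
  | babab
  | baaaab => bbab

aaa->b; abb->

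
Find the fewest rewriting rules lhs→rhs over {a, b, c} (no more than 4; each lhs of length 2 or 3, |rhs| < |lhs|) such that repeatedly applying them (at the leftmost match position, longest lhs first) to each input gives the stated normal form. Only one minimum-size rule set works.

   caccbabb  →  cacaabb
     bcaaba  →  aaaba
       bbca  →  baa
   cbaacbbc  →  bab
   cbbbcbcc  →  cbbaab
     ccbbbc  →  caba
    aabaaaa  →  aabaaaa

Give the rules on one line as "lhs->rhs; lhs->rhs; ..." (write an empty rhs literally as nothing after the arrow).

bc->a; bcc->ab; cba->b; ccb->ca

  | caccbabb => cacaabb
  | bcaaba => aaaba
  | bbca => baa
  | cbaacbbc => bacbbc => bacba => bab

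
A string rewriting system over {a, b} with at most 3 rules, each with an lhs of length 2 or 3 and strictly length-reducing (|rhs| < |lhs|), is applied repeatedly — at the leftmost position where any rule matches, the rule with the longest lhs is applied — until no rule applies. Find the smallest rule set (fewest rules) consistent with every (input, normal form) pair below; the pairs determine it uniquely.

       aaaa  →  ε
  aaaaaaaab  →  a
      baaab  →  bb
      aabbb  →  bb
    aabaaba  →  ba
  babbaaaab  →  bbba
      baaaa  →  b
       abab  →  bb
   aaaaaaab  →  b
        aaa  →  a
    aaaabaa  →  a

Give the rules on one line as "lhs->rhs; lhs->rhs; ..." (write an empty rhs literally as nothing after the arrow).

aa->; aab->a; ab->b

  | aaaa => aa => ε
  | aaaaaaaab => aaaaaab => aaaab => aab => a
  | baaab => bab => bb
  | aabbb => abb => bb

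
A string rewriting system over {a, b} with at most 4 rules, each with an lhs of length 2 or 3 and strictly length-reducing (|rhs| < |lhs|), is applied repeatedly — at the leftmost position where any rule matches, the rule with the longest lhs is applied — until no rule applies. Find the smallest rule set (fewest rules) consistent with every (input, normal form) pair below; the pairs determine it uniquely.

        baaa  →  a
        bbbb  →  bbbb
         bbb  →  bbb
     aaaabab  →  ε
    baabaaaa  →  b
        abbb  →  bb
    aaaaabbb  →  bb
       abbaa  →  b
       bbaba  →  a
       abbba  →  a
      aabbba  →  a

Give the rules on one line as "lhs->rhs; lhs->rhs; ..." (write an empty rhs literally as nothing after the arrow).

  | baaa => aaa => ba => a
  | bbbb
  | bbb
  | aaaabab => baabab => aabab => bbab => bab => ab => ε

aa->b; ab->; ba->a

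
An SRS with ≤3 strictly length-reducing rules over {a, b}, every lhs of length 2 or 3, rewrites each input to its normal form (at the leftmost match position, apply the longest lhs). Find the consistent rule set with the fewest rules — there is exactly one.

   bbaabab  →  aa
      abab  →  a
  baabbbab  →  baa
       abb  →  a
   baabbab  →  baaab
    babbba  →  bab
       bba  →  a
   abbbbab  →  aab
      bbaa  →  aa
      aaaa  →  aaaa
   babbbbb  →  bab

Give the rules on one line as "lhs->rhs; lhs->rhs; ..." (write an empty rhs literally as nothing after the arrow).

  | bbaabab => aabab => aabb => aa
  | abab => abb => a
  | baabbbab => baabab => baabb => baa
  | abb => a

aba->ab; bb->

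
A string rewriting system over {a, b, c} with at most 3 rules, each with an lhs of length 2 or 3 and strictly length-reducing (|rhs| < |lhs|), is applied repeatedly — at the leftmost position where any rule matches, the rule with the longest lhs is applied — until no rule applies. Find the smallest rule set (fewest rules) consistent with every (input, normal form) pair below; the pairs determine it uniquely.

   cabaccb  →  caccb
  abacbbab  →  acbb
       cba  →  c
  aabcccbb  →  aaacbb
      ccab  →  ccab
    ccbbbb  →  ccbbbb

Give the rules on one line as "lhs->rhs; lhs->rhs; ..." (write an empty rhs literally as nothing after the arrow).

  | cabaccb => caccb
  | abacbbab => acbbab => acbb
  | cba => c
  | aabcccbb => aaacbb

ba->; bcc->a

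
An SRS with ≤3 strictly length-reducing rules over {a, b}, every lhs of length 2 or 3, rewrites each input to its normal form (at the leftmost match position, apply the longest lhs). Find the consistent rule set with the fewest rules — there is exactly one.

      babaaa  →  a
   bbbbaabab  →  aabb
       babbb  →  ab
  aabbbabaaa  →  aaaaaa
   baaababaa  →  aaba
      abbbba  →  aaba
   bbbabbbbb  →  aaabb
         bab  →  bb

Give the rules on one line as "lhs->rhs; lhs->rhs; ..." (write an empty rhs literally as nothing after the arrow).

baa->a; bab->bb; bbb->a

  | babaaa => bbaaa => baa => a
  | bbbbaabab => abaabab => aabab => aabb
  | babbb => bbbb => ab
  | aabbbabaaa => aaaabaaa => aaaaaa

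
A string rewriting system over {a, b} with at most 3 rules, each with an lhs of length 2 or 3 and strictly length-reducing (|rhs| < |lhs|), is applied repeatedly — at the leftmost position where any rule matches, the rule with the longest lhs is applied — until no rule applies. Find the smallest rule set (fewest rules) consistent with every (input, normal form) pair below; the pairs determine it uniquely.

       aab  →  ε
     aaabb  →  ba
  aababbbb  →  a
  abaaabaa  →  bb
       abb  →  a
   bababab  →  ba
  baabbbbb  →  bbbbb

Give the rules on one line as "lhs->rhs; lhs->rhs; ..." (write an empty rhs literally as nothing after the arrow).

aa->b; aab->; ab->a

  | aab => ε
  | aaabb => babb => bab => ba
  | aababbbb => abbbb => abbb => abb => ab => a
  | abaaabaa => aaaabaa => baabaa => baa => bb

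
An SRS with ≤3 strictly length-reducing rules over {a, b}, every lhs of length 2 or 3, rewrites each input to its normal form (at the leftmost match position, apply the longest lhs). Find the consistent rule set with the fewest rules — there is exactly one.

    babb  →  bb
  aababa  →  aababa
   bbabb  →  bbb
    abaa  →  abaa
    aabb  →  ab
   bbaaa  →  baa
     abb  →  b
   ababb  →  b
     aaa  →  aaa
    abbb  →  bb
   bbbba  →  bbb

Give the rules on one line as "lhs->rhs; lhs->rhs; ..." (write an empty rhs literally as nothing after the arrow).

abb->b; bba->b

  | babb => bb
  | aababa
  | bbabb => bbb
  | abaa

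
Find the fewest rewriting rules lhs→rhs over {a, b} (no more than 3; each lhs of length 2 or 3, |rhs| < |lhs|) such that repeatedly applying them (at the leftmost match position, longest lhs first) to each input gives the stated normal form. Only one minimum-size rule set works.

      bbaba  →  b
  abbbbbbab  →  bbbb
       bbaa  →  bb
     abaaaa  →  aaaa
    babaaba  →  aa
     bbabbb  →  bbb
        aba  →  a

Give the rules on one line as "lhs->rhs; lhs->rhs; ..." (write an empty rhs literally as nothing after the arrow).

ab->; ba->b; bab->

  | bbaba => ba => b
  | abbbbbbab => bbbbbab => bbbb
  | bbaa => bba => bb
  | abaaaa => aaaa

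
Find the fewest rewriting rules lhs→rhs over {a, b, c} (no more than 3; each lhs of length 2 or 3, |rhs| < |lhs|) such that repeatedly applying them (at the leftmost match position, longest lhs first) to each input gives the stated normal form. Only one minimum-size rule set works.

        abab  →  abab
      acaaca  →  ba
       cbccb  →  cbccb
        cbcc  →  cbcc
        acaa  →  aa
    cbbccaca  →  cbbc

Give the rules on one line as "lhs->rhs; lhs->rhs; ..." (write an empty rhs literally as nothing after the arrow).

  | abab
  | acaaca => aaca => ba
  | cbccb
  | cbcc

aac->b; ca->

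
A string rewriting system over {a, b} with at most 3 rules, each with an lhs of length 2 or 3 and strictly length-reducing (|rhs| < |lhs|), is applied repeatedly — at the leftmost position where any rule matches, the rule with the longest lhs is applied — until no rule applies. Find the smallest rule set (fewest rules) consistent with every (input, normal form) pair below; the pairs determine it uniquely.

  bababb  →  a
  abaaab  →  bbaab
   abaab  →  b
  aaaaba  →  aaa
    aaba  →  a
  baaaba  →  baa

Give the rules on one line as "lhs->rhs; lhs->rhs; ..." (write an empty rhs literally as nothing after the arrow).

aba->bb; abb->a; bab->

  | bababb => abb => a
  | abaaab => bbaab
  | abaab => bbab => b
  | aaaaba => aaabb => aaa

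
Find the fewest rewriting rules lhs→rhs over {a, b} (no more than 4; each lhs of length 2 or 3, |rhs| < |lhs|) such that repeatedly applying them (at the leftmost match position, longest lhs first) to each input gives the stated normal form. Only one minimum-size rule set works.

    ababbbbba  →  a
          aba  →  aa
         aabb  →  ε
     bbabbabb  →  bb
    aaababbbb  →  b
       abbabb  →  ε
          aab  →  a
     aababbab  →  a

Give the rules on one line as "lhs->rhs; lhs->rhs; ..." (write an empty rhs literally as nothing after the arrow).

aab->ba; ab->a; ba->a; bab->

  | ababbbbba => aabbbbba => babbbba => bbba => bba => ba => a
  | aba => aa
  | aabb => bab => ε
  | bbabbabb => bbabb => bb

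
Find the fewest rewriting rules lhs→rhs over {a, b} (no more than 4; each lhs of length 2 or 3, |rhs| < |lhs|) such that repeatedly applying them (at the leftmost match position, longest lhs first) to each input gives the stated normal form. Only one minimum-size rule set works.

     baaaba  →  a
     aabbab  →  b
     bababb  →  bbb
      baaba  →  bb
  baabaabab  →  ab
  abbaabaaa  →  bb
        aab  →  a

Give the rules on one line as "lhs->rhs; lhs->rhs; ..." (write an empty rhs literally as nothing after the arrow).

  | baaaba => bbaba => abba => aab => a
  | aabbab => abab => b
  | bababb => bbb
  | baaba => baa => bb

aa->b; aab->a; aba->; bba->ab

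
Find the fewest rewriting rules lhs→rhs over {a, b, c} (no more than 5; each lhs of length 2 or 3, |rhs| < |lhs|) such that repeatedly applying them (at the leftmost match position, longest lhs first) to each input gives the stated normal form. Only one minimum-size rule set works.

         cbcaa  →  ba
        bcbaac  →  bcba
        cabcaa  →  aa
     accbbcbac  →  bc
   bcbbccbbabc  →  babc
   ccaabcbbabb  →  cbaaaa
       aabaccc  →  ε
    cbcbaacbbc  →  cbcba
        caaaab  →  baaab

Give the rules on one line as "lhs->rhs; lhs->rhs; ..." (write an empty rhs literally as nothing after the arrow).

  | cbcaa => cbba => caa => ba
  | bcbaac => bcba
  | cabcaa => bbcaa => acaa => aa
  | accbbcbac => cbbcbac => cacbac => bcbac => bc

ac->; bac->; bb->a; ca->b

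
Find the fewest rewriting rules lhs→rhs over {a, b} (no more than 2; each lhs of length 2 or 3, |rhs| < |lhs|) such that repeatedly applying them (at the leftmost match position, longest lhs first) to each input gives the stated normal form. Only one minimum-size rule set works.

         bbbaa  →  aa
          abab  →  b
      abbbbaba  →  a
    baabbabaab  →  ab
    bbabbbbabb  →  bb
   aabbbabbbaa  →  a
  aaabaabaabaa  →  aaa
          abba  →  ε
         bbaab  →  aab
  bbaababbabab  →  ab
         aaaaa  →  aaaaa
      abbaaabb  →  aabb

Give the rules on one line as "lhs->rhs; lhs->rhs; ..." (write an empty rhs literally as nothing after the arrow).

  | bbbaa => bbaa => baa => aa
  | abab => b
  | abbbbaba => abbbaba => abbaba => ababa => ba => a
  | baabbabaab => aabbabaab => aababaab => abaab => ab

aba->; ba->a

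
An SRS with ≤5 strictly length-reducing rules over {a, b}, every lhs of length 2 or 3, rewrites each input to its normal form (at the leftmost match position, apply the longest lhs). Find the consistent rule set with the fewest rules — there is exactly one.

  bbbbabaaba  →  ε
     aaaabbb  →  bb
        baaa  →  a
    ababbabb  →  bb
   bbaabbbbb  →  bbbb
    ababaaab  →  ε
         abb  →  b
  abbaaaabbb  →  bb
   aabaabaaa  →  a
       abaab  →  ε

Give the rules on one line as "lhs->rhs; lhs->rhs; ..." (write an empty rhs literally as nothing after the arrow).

  | bbbbabaaba => bbbaaba => baba => ba => ε
  | aaaabbb => aaabbb => aabbb => abbb => bb
  | baaa => aa => a
  | ababbabb => abbabb => babb => bb

aa->a; ab->; ba->; bba->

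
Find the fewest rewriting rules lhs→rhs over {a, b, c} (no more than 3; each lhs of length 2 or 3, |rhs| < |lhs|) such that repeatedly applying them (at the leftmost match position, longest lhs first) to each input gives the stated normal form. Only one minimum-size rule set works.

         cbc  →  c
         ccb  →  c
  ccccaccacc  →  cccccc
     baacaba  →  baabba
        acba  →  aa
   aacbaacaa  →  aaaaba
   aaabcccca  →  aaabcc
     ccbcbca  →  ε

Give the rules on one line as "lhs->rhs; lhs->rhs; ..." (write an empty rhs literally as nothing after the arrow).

  | cbc => c
  | ccb => c
  | ccccaccacc => cccccacc => cccccc
  | baacaba => baabba

ca->b; cac->c; cb->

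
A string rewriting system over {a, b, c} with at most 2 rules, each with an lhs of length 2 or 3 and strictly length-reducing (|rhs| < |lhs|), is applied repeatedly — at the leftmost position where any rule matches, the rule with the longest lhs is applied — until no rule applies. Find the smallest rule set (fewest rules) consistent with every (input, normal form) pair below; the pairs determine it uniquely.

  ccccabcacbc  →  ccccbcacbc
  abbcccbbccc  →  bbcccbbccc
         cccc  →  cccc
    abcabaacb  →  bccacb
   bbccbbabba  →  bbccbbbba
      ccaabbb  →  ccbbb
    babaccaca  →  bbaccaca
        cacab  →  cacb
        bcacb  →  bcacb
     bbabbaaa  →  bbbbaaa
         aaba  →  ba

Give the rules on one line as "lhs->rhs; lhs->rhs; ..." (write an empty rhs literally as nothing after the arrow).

  | ccccabcacbc => ccccbcacbc
  | abbcccbbccc => bbcccbbccc
  | cccc
  | abcabaacb => bcabaacb => bcbaacb => bccacb

ab->b; cba->cc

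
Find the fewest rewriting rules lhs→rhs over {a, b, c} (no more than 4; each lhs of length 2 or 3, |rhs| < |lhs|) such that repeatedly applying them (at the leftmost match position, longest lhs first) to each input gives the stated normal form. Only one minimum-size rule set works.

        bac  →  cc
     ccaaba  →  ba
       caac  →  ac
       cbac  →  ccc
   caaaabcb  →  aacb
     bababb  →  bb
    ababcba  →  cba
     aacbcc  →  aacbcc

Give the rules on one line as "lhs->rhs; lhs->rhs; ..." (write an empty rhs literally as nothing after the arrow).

ab->; bac->cc; ca->

  | bac => cc
  | ccaaba => caba => ba
  | caac => ac
  | cbac => ccc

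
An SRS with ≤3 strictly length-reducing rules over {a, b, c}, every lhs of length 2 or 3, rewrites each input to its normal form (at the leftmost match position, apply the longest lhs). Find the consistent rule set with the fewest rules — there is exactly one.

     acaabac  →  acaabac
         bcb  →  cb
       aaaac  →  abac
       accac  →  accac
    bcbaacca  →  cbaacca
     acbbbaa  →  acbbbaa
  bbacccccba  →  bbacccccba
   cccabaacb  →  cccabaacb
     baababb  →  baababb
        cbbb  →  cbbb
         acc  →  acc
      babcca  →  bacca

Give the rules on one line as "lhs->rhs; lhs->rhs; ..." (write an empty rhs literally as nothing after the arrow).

  | acaabac
  | bcb => cb
  | aaaac => abac
  | accac

aaa->ab; bc->c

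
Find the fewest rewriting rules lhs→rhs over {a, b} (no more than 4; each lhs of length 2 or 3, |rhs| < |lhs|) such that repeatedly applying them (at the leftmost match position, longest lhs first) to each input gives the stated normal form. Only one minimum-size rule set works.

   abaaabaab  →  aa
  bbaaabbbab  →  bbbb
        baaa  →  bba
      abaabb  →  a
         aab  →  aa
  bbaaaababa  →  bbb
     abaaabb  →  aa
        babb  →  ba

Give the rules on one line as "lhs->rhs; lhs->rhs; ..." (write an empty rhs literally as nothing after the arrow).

  | abaaabaab => aabaab => aab => aa
  | bbaaabbbab => bbbabbbab => bbbabbab => bbbabab => bbbb
  | baaa => bba
  | abaabb => abb => ab => a

aaa->ba; ab->a; aba->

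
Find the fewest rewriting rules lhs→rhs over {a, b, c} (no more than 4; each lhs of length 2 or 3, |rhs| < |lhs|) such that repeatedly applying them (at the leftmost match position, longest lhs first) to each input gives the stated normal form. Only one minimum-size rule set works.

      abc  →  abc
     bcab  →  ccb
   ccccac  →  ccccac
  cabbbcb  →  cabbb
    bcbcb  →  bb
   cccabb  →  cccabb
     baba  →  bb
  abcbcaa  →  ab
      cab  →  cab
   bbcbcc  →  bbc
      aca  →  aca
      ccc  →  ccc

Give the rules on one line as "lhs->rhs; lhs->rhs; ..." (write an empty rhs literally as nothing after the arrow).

ba->b; bac->b; bca->cc; bcb->ba

  | abc
  | bcab => ccb
  | ccccac
  | cabbbcb => cabbba => cabbb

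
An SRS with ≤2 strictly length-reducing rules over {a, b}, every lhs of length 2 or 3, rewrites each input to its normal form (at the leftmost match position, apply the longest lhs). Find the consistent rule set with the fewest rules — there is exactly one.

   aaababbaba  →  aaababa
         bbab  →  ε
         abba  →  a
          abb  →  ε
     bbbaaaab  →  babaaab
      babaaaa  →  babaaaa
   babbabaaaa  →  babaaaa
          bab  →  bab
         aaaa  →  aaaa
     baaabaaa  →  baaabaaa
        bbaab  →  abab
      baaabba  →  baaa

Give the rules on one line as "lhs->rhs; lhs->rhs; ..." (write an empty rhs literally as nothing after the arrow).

abb->; bba->ab

  | aaababbaba => aaababa
  | bbab => abb => ε
  | abba => a
  | abb => ε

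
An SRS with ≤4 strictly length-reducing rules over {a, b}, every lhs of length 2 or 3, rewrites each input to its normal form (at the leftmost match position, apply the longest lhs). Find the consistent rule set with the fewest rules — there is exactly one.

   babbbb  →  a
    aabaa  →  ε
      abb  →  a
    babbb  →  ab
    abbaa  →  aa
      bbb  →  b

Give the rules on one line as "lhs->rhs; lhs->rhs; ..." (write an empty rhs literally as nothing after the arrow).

aaa->bb; ba->a; bb->; bba->

  | babbbb => abbbb => abb => a
  | aabaa => aaaa => bba => ε
  | abb => a
  | babbb => abbb => ab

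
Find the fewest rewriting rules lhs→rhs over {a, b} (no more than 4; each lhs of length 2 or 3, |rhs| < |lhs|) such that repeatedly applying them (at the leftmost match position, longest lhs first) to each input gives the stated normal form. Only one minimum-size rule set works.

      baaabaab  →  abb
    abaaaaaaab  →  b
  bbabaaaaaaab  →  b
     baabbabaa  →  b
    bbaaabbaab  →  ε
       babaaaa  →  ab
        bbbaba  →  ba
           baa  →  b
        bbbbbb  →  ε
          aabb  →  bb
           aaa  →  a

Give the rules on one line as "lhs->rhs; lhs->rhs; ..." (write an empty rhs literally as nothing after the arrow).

  | baaabaab => babaab => abaab => abb
  | abaaaaaaab => abaaaaab => abaaab => abab => aab => b
  | bbabaaaaaaab => babaaaaaaab => abaaaaaaab => abaaaaab => abaaab => abab => aab => b
  | baabbabaa => bbbabaa => aabaa => baa => b

aa->; bab->ab; bbb->a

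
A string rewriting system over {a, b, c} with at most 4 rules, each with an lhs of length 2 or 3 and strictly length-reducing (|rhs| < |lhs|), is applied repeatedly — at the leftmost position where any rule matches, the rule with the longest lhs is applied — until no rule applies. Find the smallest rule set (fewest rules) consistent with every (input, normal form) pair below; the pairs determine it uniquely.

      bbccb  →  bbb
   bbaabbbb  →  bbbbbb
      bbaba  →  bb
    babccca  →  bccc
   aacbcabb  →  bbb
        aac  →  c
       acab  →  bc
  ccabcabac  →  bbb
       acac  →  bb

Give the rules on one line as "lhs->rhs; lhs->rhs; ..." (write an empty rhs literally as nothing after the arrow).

  | bbccb => bbcb => bbb
  | bbaabbbb => bbacbbb => bbbbbb
  | bbaba => bbca => bb
  | babccca => bcccca => bccc

ab->c; ac->b; ca->; cb->b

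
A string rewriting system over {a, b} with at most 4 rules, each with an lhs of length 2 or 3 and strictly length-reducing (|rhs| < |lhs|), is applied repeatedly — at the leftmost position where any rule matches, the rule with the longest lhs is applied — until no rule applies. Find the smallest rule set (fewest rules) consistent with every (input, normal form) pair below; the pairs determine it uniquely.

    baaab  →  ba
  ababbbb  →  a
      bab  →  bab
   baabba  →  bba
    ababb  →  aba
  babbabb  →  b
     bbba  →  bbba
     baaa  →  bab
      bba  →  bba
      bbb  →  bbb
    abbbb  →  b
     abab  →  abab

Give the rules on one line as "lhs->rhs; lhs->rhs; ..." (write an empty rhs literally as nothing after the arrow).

aa->a; aaa->ab; aab->; abb->aa

  | baaab => babb => baa => ba
  | ababbbb => abaabb => abb => aa => a
  | bab
  | baabba => bba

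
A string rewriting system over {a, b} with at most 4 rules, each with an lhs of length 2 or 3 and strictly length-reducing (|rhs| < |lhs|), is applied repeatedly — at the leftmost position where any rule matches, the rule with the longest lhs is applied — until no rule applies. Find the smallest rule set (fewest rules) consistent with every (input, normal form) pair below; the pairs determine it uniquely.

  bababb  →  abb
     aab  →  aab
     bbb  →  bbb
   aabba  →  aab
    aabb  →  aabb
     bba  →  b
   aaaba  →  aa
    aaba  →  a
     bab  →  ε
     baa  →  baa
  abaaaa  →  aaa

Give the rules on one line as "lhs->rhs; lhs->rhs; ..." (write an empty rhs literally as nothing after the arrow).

  | bababb => abb
  | aab
  | bbb
  | aabba => aab

aba->; bab->; bba->b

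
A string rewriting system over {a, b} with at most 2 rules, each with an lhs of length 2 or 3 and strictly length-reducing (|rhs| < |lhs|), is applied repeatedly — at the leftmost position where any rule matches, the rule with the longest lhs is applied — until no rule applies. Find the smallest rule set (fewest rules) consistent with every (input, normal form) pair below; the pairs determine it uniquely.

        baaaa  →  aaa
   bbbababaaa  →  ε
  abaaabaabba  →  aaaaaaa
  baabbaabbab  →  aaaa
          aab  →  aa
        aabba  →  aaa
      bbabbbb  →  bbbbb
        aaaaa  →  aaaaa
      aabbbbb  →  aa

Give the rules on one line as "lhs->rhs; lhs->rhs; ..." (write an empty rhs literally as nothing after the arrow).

  | baaaa => aaa
  | bbbababaaa => bbbabaaa => bbbaaa => bbaa => ba => ε
  | abaaabaabba => aaaabaabba => aaaaaabba => aaaaaaba => aaaaaaa
  | baabbaabbab => abbaabbab => abaabbab => aaabbab => aaabab => aaaab => aaaa

ab->a; ba->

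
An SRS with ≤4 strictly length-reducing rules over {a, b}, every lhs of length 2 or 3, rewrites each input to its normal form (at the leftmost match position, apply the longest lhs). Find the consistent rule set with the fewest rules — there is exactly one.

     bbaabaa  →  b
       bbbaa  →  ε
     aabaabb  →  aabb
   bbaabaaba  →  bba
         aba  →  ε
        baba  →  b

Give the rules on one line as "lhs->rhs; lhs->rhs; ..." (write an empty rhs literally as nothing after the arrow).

aba->; baa->; bbb->b

  | bbaabaa => bbaa => b
  | bbbaa => baa => ε
  | aabaabb => aabb
  | bbaabaaba => bbaaba => bba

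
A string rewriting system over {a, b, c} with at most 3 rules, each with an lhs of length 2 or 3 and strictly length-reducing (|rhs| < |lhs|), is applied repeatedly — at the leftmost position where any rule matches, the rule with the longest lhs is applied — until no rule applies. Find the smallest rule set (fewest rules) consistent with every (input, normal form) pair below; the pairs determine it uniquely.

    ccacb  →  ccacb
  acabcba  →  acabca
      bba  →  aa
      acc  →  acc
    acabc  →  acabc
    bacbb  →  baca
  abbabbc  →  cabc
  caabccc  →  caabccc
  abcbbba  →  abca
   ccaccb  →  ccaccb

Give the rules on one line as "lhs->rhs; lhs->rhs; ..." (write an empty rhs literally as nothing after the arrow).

aaa->cb; bb->a; bcb->bc

  | ccacb
  | acabcba => acabca
  | bba => aa
  | acc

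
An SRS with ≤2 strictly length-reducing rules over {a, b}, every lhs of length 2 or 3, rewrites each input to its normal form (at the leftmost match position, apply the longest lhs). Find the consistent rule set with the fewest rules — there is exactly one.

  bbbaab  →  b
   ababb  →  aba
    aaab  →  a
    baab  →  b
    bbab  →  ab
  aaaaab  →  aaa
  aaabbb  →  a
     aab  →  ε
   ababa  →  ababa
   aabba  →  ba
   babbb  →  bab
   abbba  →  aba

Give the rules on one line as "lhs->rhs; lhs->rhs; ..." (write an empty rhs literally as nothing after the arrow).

  | bbbaab => baab => b
  | ababb => aba
  | aaab => a
  | baab => b

aab->; bb->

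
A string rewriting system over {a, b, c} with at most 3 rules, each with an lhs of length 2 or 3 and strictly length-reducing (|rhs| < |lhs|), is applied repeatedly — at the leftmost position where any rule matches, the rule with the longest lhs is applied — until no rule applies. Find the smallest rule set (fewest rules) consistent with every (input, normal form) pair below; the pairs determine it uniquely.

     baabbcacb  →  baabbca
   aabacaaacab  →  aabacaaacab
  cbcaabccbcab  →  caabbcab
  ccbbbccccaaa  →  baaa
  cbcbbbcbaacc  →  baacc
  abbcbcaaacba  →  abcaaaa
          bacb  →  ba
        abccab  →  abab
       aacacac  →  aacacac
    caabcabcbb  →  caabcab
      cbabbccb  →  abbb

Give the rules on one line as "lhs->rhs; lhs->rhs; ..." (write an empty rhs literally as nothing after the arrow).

  | baabbcacb => baabbca
  | aabacaaacab
  | cbcaabccbcab => caabccbcab => caabbcab
  | ccbbbccccaaa => cbbccccaaa => bccccaaa => bccaaa => baaa

bcb->; bcc->b; cb->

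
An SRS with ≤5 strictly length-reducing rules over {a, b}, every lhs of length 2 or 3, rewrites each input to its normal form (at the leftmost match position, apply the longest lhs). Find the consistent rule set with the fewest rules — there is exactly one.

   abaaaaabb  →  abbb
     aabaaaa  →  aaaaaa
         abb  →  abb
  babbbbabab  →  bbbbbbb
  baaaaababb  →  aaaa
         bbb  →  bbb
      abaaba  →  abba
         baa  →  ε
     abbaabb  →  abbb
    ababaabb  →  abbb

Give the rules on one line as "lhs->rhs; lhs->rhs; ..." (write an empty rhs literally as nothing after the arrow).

  | abaaaaabb => abaaaabb => abaaabb => abaabb => ababb => abbb
  | aabaaaa => aaaaaa
  | abb
  | babbbbabab => bbbbbabab => bbbbbbab => bbbbbbb

aab->aa; aba->ab; baa->; bab->bb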